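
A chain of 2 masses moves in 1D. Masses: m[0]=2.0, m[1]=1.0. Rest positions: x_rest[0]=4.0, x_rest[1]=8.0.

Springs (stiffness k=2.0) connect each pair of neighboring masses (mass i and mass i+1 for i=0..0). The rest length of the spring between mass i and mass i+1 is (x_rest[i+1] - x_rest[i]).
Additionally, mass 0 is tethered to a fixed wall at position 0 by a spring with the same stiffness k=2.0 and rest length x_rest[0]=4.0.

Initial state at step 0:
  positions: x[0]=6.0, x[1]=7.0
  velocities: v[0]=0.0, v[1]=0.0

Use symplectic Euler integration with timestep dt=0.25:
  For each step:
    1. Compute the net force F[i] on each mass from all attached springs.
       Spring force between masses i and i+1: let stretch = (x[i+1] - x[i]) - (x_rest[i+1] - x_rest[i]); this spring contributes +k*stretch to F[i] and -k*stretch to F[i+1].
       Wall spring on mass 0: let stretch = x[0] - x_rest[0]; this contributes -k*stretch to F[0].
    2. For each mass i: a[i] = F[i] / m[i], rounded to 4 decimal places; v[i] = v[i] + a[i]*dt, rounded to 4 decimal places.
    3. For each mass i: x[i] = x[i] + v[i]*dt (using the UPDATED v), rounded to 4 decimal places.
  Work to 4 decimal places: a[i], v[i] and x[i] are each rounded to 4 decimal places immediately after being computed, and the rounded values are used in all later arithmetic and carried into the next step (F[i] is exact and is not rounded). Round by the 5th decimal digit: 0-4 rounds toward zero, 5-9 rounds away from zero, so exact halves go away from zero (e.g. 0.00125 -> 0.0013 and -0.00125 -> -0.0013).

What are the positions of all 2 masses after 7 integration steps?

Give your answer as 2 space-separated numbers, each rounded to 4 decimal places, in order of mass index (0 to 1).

Answer: 2.7819 9.9674

Derivation:
Step 0: x=[6.0000 7.0000] v=[0.0000 0.0000]
Step 1: x=[5.6875 7.3750] v=[-1.2500 1.5000]
Step 2: x=[5.1250 8.0391] v=[-2.2500 2.6563]
Step 3: x=[4.4243 8.8389] v=[-2.8027 3.1993]
Step 4: x=[3.7230 9.5869] v=[-2.8051 2.9920]
Step 5: x=[3.1555 10.1019] v=[-2.2699 2.0601]
Step 6: x=[2.8250 10.2486] v=[-1.3222 0.5869]
Step 7: x=[2.7819 9.9674] v=[-0.1726 -1.1249]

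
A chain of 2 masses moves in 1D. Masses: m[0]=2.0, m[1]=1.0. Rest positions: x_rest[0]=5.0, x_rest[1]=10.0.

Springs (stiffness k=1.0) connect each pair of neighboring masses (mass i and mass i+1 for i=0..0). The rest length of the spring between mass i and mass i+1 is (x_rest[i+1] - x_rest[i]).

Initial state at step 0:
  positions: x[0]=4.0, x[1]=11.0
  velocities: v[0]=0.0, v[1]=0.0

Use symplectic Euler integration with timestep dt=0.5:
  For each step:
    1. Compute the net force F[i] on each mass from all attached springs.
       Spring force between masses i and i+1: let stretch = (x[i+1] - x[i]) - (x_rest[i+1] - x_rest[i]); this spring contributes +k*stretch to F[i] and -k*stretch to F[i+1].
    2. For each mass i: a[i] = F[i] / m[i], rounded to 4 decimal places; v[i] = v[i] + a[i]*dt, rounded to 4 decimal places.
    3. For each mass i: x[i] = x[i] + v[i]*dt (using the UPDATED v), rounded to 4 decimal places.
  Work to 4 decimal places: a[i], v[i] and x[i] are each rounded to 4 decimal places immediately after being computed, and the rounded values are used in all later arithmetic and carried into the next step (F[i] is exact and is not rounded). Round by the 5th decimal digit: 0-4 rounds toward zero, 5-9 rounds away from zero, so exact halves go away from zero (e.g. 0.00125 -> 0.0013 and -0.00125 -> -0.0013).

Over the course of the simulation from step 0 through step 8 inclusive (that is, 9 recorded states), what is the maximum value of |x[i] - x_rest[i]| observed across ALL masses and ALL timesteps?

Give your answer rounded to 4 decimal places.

Step 0: x=[4.0000 11.0000] v=[0.0000 0.0000]
Step 1: x=[4.2500 10.5000] v=[0.5000 -1.0000]
Step 2: x=[4.6563 9.6875] v=[0.8125 -1.6250]
Step 3: x=[5.0665 8.8672] v=[0.8203 -1.6406]
Step 4: x=[5.3268 8.3467] v=[0.5205 -1.0410]
Step 5: x=[5.3396 8.3212] v=[0.0255 -0.0510]
Step 6: x=[5.1001 8.8003] v=[-0.4791 0.9582]
Step 7: x=[4.6981 9.6044] v=[-0.8041 1.6081]
Step 8: x=[4.2843 10.4319] v=[-0.8276 1.6550]
Max displacement = 1.6788

Answer: 1.6788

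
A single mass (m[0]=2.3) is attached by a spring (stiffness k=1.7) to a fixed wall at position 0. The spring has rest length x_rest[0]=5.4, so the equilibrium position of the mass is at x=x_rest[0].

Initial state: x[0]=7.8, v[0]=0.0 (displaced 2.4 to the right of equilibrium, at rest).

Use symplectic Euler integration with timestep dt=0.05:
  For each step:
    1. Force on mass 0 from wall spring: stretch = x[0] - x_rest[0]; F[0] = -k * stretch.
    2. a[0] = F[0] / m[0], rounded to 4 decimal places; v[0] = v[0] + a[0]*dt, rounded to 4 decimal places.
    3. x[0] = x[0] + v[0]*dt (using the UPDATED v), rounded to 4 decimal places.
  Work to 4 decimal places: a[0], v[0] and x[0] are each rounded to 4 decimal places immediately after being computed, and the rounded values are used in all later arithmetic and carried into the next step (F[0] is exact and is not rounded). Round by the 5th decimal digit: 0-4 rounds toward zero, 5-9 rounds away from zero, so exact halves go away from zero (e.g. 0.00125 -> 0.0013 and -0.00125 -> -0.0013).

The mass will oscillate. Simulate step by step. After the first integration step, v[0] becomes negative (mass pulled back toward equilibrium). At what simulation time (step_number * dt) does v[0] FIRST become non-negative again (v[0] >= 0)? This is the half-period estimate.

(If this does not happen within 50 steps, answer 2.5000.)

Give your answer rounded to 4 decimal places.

Answer: 2.5000

Derivation:
Step 0: x=[7.8000] v=[0.0000]
Step 1: x=[7.7956] v=[-0.0887]
Step 2: x=[7.7867] v=[-0.1772]
Step 3: x=[7.7734] v=[-0.2654]
Step 4: x=[7.7557] v=[-0.3531]
Step 5: x=[7.7337] v=[-0.4402]
Step 6: x=[7.7074] v=[-0.5264]
Step 7: x=[7.6768] v=[-0.6117]
Step 8: x=[7.6420] v=[-0.6958]
Step 9: x=[7.6031] v=[-0.7787]
Step 10: x=[7.5601] v=[-0.8601]
Step 11: x=[7.5131] v=[-0.9399]
Step 12: x=[7.4622] v=[-1.0180]
Step 13: x=[7.4075] v=[-1.0942]
Step 14: x=[7.3491] v=[-1.1684]
Step 15: x=[7.2871] v=[-1.2404]
Step 16: x=[7.2216] v=[-1.3101]
Step 17: x=[7.1527] v=[-1.3774]
Step 18: x=[7.0806] v=[-1.4422]
Step 19: x=[7.0054] v=[-1.5043]
Step 20: x=[6.9272] v=[-1.5636]
Step 21: x=[6.8462] v=[-1.6200]
Step 22: x=[6.7625] v=[-1.6734]
Step 23: x=[6.6763] v=[-1.7238]
Step 24: x=[6.5878] v=[-1.7710]
Step 25: x=[6.4971] v=[-1.8149]
Step 26: x=[6.4043] v=[-1.8554]
Step 27: x=[6.3097] v=[-1.8925]
Step 28: x=[6.2134] v=[-1.9261]
Step 29: x=[6.1156] v=[-1.9562]
Step 30: x=[6.0165] v=[-1.9826]
Step 31: x=[5.9162] v=[-2.0054]
Step 32: x=[5.8150] v=[-2.0245]
Step 33: x=[5.7130] v=[-2.0398]
Step 34: x=[5.6104] v=[-2.0514]
Step 35: x=[5.5074] v=[-2.0592]
Step 36: x=[5.4042] v=[-2.0632]
Step 37: x=[5.3010] v=[-2.0634]
Step 38: x=[5.1980] v=[-2.0597]
Step 39: x=[5.0954] v=[-2.0522]
Step 40: x=[4.9934] v=[-2.0409]
Step 41: x=[4.8921] v=[-2.0259]
Step 42: x=[4.7917] v=[-2.0071]
Step 43: x=[4.6925] v=[-1.9846]
Step 44: x=[4.5946] v=[-1.9585]
Step 45: x=[4.4982] v=[-1.9287]
Step 46: x=[4.4034] v=[-1.8954]
Step 47: x=[4.3105] v=[-1.8586]
Step 48: x=[4.2196] v=[-1.8183]
Step 49: x=[4.1309] v=[-1.7747]
Step 50: x=[4.0445] v=[-1.7278]
v[0] did not become non-negative within 50 steps; using fallback time=2.5000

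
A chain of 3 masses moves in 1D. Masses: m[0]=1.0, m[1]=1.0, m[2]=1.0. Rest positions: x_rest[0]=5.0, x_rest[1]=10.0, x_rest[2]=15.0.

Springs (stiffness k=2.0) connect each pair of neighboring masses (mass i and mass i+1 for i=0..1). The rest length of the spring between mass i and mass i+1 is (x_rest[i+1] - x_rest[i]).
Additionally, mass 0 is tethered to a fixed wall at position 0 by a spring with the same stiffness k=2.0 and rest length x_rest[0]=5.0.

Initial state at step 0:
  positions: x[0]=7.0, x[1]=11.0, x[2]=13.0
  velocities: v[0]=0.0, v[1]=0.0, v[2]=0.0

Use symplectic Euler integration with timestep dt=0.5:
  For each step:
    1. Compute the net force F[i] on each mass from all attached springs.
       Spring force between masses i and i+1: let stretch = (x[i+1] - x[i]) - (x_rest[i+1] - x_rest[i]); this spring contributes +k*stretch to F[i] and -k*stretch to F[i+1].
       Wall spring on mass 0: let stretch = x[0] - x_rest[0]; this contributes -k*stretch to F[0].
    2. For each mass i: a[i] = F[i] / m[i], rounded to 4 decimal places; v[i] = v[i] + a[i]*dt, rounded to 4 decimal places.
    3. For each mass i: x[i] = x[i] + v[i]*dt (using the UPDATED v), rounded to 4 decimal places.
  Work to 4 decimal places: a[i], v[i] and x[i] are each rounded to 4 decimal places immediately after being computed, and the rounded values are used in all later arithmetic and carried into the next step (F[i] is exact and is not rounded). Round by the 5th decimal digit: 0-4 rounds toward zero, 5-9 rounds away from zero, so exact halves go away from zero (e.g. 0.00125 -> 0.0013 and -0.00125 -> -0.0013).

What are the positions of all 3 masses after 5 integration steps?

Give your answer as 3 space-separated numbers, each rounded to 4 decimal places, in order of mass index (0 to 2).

Answer: 5.7188 10.4063 14.4063

Derivation:
Step 0: x=[7.0000 11.0000 13.0000] v=[0.0000 0.0000 0.0000]
Step 1: x=[5.5000 10.0000 14.5000] v=[-3.0000 -2.0000 3.0000]
Step 2: x=[3.5000 9.0000 16.2500] v=[-4.0000 -2.0000 3.5000]
Step 3: x=[2.5000 8.8750 16.8750] v=[-2.0000 -0.2500 1.2500]
Step 4: x=[3.4375 9.5625 16.0000] v=[1.8750 1.3750 -1.7500]
Step 5: x=[5.7188 10.4063 14.4063] v=[4.5625 1.6875 -3.1875]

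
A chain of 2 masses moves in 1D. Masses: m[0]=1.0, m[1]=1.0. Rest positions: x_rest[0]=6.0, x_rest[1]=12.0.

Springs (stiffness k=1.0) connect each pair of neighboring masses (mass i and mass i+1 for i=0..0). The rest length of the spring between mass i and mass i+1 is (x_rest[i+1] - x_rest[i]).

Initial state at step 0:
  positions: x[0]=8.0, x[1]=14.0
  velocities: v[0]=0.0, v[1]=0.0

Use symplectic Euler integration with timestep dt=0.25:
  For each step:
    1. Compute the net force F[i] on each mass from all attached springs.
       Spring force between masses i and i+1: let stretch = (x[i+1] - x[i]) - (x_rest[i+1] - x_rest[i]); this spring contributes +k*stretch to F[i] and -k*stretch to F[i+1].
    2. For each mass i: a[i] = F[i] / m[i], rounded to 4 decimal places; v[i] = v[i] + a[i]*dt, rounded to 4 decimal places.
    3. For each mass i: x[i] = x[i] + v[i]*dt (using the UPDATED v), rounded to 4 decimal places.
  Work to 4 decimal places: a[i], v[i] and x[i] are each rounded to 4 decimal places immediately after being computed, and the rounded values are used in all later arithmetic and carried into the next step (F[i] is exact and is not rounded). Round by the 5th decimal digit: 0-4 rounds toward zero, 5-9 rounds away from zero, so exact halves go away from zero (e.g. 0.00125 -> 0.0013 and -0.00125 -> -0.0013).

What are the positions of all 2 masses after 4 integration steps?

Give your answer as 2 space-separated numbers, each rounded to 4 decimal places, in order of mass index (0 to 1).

Step 0: x=[8.0000 14.0000] v=[0.0000 0.0000]
Step 1: x=[8.0000 14.0000] v=[0.0000 0.0000]
Step 2: x=[8.0000 14.0000] v=[0.0000 0.0000]
Step 3: x=[8.0000 14.0000] v=[0.0000 0.0000]
Step 4: x=[8.0000 14.0000] v=[0.0000 0.0000]

Answer: 8.0000 14.0000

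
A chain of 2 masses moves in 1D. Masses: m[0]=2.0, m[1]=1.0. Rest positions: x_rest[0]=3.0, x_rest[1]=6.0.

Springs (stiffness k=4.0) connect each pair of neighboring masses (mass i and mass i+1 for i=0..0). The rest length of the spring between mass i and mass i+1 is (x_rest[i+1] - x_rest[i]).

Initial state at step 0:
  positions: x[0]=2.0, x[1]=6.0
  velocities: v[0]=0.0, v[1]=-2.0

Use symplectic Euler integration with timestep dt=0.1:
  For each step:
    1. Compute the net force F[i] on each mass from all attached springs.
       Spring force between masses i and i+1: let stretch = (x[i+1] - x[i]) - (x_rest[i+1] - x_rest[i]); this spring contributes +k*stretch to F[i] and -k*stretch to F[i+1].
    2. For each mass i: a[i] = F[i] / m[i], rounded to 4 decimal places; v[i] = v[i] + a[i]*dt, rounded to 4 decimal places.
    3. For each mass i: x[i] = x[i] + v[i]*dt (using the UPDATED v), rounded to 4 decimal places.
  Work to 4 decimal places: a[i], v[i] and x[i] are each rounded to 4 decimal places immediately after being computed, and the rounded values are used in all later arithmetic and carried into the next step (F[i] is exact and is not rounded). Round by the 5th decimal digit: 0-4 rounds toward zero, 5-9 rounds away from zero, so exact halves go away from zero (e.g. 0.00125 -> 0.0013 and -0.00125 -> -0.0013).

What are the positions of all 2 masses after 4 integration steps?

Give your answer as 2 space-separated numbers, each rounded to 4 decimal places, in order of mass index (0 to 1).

Step 0: x=[2.0000 6.0000] v=[0.0000 -2.0000]
Step 1: x=[2.0200 5.7600] v=[0.2000 -2.4000]
Step 2: x=[2.0548 5.4904] v=[0.3480 -2.6960]
Step 3: x=[2.0983 5.2034] v=[0.4351 -2.8702]
Step 4: x=[2.1439 4.9122] v=[0.4561 -2.9122]

Answer: 2.1439 4.9122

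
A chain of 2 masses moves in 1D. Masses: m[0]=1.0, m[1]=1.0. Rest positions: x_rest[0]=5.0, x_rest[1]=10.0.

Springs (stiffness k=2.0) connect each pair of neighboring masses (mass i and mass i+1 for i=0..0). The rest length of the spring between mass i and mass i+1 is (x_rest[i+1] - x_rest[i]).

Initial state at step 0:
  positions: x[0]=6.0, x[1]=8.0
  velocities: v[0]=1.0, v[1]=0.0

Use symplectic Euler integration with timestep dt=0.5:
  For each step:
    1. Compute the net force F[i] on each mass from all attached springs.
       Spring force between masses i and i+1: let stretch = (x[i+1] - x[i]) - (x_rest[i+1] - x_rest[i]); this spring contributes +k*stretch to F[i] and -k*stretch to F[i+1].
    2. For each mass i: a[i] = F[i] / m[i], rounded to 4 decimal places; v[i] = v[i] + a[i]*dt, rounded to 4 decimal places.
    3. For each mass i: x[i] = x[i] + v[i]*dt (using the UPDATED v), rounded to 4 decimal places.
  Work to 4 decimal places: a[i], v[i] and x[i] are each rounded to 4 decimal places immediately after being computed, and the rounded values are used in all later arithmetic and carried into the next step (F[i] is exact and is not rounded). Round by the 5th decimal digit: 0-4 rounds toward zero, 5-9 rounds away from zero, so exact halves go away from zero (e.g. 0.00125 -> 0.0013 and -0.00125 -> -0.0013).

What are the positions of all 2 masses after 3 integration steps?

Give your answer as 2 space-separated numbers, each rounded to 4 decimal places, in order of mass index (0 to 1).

Answer: 3.7500 11.7500

Derivation:
Step 0: x=[6.0000 8.0000] v=[1.0000 0.0000]
Step 1: x=[5.0000 9.5000] v=[-2.0000 3.0000]
Step 2: x=[3.7500 11.2500] v=[-2.5000 3.5000]
Step 3: x=[3.7500 11.7500] v=[0.0000 1.0000]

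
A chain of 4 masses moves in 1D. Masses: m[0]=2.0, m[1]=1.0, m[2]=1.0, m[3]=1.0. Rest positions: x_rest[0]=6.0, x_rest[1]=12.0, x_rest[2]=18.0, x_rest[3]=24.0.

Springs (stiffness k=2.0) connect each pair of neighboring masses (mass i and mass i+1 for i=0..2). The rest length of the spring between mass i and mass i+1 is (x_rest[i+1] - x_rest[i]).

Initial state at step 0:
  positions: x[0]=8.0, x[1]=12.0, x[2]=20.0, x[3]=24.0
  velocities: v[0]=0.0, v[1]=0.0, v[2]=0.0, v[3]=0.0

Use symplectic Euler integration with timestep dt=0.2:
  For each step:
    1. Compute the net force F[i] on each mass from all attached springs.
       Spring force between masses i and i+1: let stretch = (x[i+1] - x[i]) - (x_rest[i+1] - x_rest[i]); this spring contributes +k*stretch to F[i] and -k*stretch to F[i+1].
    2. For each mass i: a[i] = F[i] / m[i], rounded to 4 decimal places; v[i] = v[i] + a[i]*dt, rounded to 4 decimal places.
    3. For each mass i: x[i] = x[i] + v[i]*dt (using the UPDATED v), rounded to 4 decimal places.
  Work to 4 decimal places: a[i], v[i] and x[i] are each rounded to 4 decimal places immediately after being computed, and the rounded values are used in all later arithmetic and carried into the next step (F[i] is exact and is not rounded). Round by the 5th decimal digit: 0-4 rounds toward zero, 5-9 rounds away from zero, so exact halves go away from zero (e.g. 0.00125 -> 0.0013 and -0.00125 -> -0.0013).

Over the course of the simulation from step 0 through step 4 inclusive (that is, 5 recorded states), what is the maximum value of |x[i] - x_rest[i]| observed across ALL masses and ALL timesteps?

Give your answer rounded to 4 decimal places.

Answer: 2.0986

Derivation:
Step 0: x=[8.0000 12.0000 20.0000 24.0000] v=[0.0000 0.0000 0.0000 0.0000]
Step 1: x=[7.9200 12.3200 19.6800 24.1600] v=[-0.4000 1.6000 -1.6000 0.8000]
Step 2: x=[7.7760 12.8768 19.1296 24.4416] v=[-0.7200 2.7840 -2.7520 1.4080]
Step 3: x=[7.5960 13.5258 18.5039 24.7782] v=[-0.8998 3.2448 -3.1283 1.6832]
Step 4: x=[7.4132 14.0986 17.9819 25.0929] v=[-0.9138 2.8641 -2.6098 1.5735]
Max displacement = 2.0986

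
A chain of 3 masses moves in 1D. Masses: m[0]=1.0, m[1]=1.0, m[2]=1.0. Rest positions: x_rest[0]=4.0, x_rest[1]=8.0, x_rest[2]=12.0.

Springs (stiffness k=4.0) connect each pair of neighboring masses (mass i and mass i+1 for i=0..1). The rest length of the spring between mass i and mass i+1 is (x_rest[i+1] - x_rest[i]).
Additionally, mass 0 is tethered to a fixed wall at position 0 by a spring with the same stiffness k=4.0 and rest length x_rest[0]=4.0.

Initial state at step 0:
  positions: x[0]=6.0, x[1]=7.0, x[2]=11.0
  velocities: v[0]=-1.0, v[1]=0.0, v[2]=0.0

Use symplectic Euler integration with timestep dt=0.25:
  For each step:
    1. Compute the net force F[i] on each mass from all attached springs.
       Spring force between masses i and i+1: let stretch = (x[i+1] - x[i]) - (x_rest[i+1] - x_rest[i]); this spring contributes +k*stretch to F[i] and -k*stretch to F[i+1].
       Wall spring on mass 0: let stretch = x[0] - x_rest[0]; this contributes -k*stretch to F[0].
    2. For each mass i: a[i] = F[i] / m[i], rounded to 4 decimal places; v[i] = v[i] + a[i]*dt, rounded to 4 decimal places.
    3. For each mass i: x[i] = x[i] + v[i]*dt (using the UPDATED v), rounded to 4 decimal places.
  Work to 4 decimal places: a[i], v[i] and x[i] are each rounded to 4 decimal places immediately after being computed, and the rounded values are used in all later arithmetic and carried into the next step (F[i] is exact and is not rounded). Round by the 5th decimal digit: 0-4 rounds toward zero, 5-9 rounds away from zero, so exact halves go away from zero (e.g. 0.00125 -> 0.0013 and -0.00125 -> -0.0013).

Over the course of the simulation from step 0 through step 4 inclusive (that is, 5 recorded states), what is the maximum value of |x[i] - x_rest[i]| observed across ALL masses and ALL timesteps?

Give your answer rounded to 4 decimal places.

Answer: 2.3437

Derivation:
Step 0: x=[6.0000 7.0000 11.0000] v=[-1.0000 0.0000 0.0000]
Step 1: x=[4.5000 7.7500 11.0000] v=[-6.0000 3.0000 0.0000]
Step 2: x=[2.6875 8.5000 11.1875] v=[-7.2500 3.0000 0.7500]
Step 3: x=[1.6563 8.4688 11.7031] v=[-4.1250 -0.1250 2.0625]
Step 4: x=[1.9141 7.5430 12.4102] v=[1.0312 -3.7032 2.8282]
Max displacement = 2.3437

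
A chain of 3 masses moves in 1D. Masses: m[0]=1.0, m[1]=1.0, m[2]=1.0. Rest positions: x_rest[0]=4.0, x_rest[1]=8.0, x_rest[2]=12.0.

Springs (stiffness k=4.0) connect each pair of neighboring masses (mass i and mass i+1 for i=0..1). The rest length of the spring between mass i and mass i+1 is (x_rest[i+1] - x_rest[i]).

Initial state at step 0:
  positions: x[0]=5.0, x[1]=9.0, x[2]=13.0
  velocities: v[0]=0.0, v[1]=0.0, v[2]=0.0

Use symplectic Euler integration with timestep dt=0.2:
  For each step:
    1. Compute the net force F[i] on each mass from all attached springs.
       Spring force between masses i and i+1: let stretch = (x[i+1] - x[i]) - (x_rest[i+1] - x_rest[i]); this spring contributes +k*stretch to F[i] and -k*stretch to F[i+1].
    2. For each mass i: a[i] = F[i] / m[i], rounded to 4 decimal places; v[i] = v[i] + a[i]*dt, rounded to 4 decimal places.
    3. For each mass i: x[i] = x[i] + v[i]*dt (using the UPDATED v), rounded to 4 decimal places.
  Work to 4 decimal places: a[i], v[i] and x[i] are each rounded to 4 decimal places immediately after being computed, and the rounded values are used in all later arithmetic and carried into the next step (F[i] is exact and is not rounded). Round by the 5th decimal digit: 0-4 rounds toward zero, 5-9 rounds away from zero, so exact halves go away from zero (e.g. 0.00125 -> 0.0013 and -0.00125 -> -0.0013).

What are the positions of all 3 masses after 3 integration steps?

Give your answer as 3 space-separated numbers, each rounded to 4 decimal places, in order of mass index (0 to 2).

Step 0: x=[5.0000 9.0000 13.0000] v=[0.0000 0.0000 0.0000]
Step 1: x=[5.0000 9.0000 13.0000] v=[0.0000 0.0000 0.0000]
Step 2: x=[5.0000 9.0000 13.0000] v=[0.0000 0.0000 0.0000]
Step 3: x=[5.0000 9.0000 13.0000] v=[0.0000 0.0000 0.0000]

Answer: 5.0000 9.0000 13.0000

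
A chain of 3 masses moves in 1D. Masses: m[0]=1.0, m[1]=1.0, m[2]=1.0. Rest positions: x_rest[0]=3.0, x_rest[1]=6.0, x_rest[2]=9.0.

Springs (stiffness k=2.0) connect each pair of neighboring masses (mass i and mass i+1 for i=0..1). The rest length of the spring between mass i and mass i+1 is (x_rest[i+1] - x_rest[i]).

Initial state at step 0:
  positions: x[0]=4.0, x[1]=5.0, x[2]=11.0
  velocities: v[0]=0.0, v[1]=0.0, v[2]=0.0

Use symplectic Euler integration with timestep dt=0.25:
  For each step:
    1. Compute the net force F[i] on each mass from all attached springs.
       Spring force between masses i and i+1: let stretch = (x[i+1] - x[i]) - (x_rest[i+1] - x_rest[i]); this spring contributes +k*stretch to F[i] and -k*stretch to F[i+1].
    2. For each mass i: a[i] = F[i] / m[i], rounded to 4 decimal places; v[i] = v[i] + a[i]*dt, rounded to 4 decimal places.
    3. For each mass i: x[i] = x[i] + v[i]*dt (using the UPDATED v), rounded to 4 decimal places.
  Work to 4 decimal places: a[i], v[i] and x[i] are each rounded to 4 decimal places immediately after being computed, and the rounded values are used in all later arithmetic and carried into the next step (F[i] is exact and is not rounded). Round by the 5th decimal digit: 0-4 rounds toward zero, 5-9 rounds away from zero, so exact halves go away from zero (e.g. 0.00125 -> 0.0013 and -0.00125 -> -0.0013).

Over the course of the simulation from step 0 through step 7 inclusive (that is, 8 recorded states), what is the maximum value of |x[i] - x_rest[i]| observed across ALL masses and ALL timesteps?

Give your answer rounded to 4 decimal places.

Answer: 2.3486

Derivation:
Step 0: x=[4.0000 5.0000 11.0000] v=[0.0000 0.0000 0.0000]
Step 1: x=[3.7500 5.6250 10.6250] v=[-1.0000 2.5000 -1.5000]
Step 2: x=[3.3594 6.6406 10.0000] v=[-1.5625 4.0625 -2.5000]
Step 3: x=[3.0039 7.6660 9.3301] v=[-1.4219 4.1016 -2.6797]
Step 4: x=[2.8562 8.3167 8.8272] v=[-0.5909 2.6026 -2.0118]
Step 5: x=[3.0161 8.3486 8.6354] v=[0.6394 0.1276 -0.7671]
Step 6: x=[3.4675 7.7498 8.7828] v=[1.8057 -2.3953 0.5895]
Step 7: x=[4.0792 6.7448 9.1761] v=[2.4469 -4.0200 1.5730]
Max displacement = 2.3486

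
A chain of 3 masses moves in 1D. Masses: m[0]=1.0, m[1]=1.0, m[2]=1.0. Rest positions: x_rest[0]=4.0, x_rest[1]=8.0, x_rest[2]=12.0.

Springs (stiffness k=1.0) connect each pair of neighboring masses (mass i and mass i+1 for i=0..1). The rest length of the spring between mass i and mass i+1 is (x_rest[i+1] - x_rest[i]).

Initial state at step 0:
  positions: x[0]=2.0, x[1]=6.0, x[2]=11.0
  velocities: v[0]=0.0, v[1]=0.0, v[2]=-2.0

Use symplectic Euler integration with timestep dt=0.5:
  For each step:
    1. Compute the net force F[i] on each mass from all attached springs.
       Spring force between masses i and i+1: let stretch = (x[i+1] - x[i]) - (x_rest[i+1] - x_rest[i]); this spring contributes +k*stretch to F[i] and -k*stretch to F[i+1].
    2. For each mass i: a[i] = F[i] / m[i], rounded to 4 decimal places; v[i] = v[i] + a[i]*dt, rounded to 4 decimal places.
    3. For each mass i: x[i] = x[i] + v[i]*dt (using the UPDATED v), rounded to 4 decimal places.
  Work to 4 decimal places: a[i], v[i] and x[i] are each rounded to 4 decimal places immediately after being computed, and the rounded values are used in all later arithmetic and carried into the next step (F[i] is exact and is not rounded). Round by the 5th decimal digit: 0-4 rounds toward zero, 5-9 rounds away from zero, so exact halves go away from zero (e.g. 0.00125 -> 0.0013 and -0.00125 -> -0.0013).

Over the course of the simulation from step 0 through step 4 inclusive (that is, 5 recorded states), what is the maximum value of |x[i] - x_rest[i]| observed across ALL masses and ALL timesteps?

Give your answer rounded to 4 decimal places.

Answer: 4.2891

Derivation:
Step 0: x=[2.0000 6.0000 11.0000] v=[0.0000 0.0000 -2.0000]
Step 1: x=[2.0000 6.2500 9.7500] v=[0.0000 0.5000 -2.5000]
Step 2: x=[2.0625 6.3125 8.6250] v=[0.1250 0.1250 -2.2500]
Step 3: x=[2.1875 5.8906 7.9219] v=[0.2500 -0.8438 -1.4063]
Step 4: x=[2.2383 5.0508 7.7109] v=[0.1016 -1.6797 -0.4220]
Max displacement = 4.2891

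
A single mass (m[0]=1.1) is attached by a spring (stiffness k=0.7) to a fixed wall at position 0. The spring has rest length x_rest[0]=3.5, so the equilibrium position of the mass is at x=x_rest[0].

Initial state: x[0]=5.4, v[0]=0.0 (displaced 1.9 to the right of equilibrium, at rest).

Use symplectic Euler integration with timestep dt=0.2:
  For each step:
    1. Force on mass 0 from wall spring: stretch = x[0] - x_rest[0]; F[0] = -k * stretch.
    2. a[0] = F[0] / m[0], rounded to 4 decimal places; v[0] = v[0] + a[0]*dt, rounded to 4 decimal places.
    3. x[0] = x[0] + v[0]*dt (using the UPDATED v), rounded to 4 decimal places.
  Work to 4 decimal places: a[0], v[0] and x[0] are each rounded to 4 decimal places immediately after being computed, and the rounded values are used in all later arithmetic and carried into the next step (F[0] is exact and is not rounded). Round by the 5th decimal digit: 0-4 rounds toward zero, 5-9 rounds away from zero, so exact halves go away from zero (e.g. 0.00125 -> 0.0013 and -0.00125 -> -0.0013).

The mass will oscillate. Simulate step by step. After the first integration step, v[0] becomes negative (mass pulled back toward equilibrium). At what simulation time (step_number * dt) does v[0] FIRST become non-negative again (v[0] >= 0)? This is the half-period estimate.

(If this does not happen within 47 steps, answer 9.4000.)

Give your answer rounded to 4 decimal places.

Answer: 4.0000

Derivation:
Step 0: x=[5.4000] v=[0.0000]
Step 1: x=[5.3516] v=[-0.2418]
Step 2: x=[5.2561] v=[-0.4775]
Step 3: x=[5.1159] v=[-0.7010]
Step 4: x=[4.9346] v=[-0.9067]
Step 5: x=[4.7167] v=[-1.0893]
Step 6: x=[4.4679] v=[-1.2442]
Step 7: x=[4.1944] v=[-1.3674]
Step 8: x=[3.9032] v=[-1.4558]
Step 9: x=[3.6018] v=[-1.5071]
Step 10: x=[3.2978] v=[-1.5201]
Step 11: x=[2.9989] v=[-1.4944]
Step 12: x=[2.7128] v=[-1.4306]
Step 13: x=[2.4467] v=[-1.3304]
Step 14: x=[2.2074] v=[-1.1963]
Step 15: x=[2.0010] v=[-1.0318]
Step 16: x=[1.8328] v=[-0.8410]
Step 17: x=[1.7070] v=[-0.6288]
Step 18: x=[1.6269] v=[-0.4006]
Step 19: x=[1.5945] v=[-0.1622]
Step 20: x=[1.6106] v=[0.0803]
First v>=0 after going negative at step 20, time=4.0000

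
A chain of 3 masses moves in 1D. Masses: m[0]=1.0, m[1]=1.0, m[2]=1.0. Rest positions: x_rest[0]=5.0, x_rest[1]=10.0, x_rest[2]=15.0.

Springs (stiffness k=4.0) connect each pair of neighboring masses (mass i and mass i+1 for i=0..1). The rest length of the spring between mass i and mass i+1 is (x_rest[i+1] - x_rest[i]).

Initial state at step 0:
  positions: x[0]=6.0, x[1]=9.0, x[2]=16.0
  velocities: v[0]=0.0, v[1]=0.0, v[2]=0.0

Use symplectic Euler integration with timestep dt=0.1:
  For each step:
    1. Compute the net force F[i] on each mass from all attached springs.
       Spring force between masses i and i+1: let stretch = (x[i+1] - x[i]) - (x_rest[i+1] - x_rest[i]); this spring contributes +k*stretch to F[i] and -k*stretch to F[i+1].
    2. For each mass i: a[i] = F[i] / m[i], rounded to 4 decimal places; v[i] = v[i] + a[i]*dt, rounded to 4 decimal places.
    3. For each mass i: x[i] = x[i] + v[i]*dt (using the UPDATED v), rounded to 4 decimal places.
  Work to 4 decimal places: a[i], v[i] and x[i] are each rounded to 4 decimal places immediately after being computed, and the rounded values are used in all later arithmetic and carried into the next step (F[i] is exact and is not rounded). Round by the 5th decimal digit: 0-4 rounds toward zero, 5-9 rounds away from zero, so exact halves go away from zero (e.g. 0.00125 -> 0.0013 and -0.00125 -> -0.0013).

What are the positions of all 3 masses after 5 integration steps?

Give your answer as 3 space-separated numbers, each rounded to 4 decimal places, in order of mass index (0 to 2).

Step 0: x=[6.0000 9.0000 16.0000] v=[0.0000 0.0000 0.0000]
Step 1: x=[5.9200 9.1600 15.9200] v=[-0.8000 1.6000 -0.8000]
Step 2: x=[5.7696 9.4608 15.7696] v=[-1.5040 3.0080 -1.5040]
Step 3: x=[5.5669 9.8663 15.5669] v=[-2.0275 4.0550 -2.0275]
Step 4: x=[5.3361 10.3279 15.3361] v=[-2.3077 4.6155 -2.3077]
Step 5: x=[5.1050 10.7901 15.1050] v=[-2.3110 4.6221 -2.3110]

Answer: 5.1050 10.7901 15.1050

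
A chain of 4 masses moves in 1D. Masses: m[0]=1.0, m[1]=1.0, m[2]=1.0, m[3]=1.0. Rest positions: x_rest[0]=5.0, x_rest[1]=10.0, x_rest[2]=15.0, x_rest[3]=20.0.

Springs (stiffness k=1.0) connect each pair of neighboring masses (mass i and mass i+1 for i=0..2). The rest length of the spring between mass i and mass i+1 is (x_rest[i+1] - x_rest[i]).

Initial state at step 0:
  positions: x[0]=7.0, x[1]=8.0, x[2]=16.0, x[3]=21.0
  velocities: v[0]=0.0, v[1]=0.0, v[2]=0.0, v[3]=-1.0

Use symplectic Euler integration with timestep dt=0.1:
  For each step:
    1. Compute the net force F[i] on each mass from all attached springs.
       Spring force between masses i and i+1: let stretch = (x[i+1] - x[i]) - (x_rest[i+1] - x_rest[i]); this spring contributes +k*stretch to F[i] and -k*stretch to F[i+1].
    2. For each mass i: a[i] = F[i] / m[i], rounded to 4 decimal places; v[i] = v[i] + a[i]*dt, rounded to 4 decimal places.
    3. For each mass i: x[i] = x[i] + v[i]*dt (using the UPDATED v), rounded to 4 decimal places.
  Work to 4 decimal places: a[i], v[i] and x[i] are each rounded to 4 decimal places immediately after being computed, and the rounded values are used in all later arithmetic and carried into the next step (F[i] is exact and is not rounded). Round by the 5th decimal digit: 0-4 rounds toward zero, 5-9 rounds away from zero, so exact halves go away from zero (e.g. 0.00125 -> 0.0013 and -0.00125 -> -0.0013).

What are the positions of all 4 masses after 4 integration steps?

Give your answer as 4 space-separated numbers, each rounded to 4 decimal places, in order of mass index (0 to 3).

Answer: 6.6163 8.6690 15.7094 20.6055

Derivation:
Step 0: x=[7.0000 8.0000 16.0000 21.0000] v=[0.0000 0.0000 0.0000 -1.0000]
Step 1: x=[6.9600 8.0700 15.9700 20.9000] v=[-0.4000 0.7000 -0.3000 -1.0000]
Step 2: x=[6.8811 8.2079 15.9103 20.8007] v=[-0.7890 1.3790 -0.5970 -0.9930]
Step 3: x=[6.7655 8.4096 15.8225 20.7025] v=[-1.1563 2.0166 -0.8782 -0.9820]
Step 4: x=[6.6163 8.6690 15.7094 20.6055] v=[-1.4919 2.5935 -1.1315 -0.9700]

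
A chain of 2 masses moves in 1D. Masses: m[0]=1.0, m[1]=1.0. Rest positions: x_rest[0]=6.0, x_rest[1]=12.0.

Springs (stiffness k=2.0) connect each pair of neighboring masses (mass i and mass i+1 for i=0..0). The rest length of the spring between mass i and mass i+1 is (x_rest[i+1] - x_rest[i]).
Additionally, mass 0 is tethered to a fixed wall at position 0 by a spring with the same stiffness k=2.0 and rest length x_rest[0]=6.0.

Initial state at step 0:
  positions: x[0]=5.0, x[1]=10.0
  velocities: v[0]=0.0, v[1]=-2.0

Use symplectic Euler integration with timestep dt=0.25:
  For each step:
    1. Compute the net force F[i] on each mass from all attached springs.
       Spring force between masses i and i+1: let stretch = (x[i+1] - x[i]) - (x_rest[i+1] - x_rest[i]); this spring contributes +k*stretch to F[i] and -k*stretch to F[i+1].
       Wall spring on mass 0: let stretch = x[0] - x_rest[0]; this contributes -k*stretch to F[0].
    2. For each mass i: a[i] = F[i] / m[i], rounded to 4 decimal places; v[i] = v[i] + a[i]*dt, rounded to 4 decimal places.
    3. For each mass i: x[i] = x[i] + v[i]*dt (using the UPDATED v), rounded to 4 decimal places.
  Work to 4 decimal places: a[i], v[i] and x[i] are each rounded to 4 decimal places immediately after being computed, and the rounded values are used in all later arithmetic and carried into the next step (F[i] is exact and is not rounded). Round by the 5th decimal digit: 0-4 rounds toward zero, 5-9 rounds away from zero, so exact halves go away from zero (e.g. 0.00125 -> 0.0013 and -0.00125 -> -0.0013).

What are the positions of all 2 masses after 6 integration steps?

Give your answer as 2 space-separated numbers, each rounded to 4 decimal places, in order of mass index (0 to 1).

Answer: 4.5512 10.2817

Derivation:
Step 0: x=[5.0000 10.0000] v=[0.0000 -2.0000]
Step 1: x=[5.0000 9.6250] v=[0.0000 -1.5000]
Step 2: x=[4.9531 9.4219] v=[-0.1875 -0.8125]
Step 3: x=[4.8457 9.4102] v=[-0.4297 -0.0469]
Step 4: x=[4.7031 9.5779] v=[-0.5703 0.6709]
Step 5: x=[4.5820 9.8863] v=[-0.4845 1.2335]
Step 6: x=[4.5512 10.2817] v=[-0.1234 1.5814]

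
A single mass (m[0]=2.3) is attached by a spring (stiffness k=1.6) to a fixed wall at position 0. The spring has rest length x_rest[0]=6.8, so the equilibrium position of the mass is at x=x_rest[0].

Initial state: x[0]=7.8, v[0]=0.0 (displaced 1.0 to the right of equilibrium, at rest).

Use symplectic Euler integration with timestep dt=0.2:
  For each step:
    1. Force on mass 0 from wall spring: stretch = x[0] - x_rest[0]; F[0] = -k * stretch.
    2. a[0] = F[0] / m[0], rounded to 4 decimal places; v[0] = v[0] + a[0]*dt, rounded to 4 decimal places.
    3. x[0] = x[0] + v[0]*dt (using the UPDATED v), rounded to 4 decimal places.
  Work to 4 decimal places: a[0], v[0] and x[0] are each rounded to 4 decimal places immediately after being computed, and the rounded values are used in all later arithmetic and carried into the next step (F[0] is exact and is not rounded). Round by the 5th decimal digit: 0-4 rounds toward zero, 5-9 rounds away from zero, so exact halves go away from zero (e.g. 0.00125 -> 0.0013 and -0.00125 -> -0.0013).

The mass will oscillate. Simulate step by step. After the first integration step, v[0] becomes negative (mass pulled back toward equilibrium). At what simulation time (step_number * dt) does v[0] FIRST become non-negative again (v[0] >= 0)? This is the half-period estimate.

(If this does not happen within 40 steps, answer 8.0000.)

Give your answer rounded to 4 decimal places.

Answer: 3.8000

Derivation:
Step 0: x=[7.8000] v=[0.0000]
Step 1: x=[7.7722] v=[-0.1391]
Step 2: x=[7.7173] v=[-0.2744]
Step 3: x=[7.6369] v=[-0.4020]
Step 4: x=[7.5332] v=[-0.5184]
Step 5: x=[7.4091] v=[-0.6204]
Step 6: x=[7.2681] v=[-0.7051]
Step 7: x=[7.1141] v=[-0.7702]
Step 8: x=[6.9513] v=[-0.8139]
Step 9: x=[6.7843] v=[-0.8350]
Step 10: x=[6.6177] v=[-0.8328]
Step 11: x=[6.4562] v=[-0.8074]
Step 12: x=[6.3043] v=[-0.7596]
Step 13: x=[6.1662] v=[-0.6906]
Step 14: x=[6.0457] v=[-0.6024]
Step 15: x=[5.9462] v=[-0.4975]
Step 16: x=[5.8705] v=[-0.3787]
Step 17: x=[5.8206] v=[-0.2494]
Step 18: x=[5.7980] v=[-0.1131]
Step 19: x=[5.8033] v=[0.0263]
First v>=0 after going negative at step 19, time=3.8000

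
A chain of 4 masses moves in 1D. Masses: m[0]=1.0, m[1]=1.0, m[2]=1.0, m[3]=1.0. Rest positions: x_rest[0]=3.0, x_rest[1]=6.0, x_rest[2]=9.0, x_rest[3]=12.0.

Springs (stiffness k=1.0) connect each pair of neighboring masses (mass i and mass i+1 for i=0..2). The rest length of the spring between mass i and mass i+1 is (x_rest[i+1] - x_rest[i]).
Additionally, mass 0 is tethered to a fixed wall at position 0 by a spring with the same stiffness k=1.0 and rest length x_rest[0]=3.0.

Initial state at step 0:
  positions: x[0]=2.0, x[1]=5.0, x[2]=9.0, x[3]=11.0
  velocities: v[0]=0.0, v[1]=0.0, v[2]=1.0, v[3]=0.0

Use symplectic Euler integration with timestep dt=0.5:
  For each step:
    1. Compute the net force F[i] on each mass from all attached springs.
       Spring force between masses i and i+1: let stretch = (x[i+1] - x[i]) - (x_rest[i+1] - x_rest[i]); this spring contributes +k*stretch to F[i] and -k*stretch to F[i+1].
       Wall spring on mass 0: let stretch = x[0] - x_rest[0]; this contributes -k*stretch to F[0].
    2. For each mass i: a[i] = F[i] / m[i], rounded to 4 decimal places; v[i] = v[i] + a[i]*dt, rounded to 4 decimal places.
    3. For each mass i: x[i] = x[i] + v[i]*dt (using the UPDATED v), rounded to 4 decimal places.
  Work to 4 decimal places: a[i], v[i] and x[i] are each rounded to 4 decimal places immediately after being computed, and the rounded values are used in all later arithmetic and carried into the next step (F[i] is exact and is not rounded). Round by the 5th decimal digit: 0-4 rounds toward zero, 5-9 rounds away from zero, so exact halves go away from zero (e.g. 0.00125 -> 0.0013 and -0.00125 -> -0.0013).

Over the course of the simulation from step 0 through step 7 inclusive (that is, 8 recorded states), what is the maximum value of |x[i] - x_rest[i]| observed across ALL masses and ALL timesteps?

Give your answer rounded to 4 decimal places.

Step 0: x=[2.0000 5.0000 9.0000 11.0000] v=[0.0000 0.0000 1.0000 0.0000]
Step 1: x=[2.2500 5.2500 9.0000 11.2500] v=[0.5000 0.5000 0.0000 0.5000]
Step 2: x=[2.6875 5.6875 8.6250 11.6875] v=[0.8750 0.8750 -0.7500 0.8750]
Step 3: x=[3.2032 6.1094 8.2813 12.1094] v=[1.0313 0.8438 -0.6875 0.8438]
Step 4: x=[3.6446 6.3478 8.3516 12.3243] v=[0.8828 0.4767 0.1406 0.4298]
Step 5: x=[3.8507 6.4113 8.9142 12.2960] v=[0.4121 0.1270 1.1251 -0.0566]
Step 6: x=[3.7342 6.4604 9.6965 12.1723] v=[-0.2330 0.0982 1.5646 -0.2475]
Step 7: x=[3.3657 6.6370 10.2888 12.1796] v=[-0.7370 0.3532 1.1845 0.0146]
Max displacement = 1.2888

Answer: 1.2888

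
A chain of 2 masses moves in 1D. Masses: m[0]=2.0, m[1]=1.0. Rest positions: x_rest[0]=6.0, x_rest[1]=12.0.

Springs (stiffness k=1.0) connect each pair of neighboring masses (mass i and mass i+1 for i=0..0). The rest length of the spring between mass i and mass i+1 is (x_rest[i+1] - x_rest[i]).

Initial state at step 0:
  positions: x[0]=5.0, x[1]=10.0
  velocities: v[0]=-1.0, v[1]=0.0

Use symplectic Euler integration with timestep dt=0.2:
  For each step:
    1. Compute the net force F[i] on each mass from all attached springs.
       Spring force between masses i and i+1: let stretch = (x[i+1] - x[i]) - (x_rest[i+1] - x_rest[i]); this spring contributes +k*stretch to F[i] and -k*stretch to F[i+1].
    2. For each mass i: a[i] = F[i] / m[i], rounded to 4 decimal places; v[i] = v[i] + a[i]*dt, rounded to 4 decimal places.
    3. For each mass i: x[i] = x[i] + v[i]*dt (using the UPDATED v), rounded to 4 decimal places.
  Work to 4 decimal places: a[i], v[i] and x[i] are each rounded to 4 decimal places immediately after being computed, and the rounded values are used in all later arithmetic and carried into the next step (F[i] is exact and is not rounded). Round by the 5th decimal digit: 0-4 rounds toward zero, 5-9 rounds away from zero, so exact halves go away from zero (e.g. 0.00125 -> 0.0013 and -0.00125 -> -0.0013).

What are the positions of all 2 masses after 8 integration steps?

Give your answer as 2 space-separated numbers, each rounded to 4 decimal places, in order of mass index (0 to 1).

Step 0: x=[5.0000 10.0000] v=[-1.0000 0.0000]
Step 1: x=[4.7800 10.0400] v=[-1.1000 0.2000]
Step 2: x=[4.5452 10.1096] v=[-1.1740 0.3480]
Step 3: x=[4.3017 10.1966] v=[-1.2176 0.4351]
Step 4: x=[4.0561 10.2878] v=[-1.2281 0.4561]
Step 5: x=[3.8151 10.3698] v=[-1.2049 0.4098]
Step 6: x=[3.5852 10.4296] v=[-1.1494 0.2989]
Step 7: x=[3.3722 10.4556] v=[-1.0650 0.1300]
Step 8: x=[3.1809 10.4383] v=[-0.9567 -0.0867]

Answer: 3.1809 10.4383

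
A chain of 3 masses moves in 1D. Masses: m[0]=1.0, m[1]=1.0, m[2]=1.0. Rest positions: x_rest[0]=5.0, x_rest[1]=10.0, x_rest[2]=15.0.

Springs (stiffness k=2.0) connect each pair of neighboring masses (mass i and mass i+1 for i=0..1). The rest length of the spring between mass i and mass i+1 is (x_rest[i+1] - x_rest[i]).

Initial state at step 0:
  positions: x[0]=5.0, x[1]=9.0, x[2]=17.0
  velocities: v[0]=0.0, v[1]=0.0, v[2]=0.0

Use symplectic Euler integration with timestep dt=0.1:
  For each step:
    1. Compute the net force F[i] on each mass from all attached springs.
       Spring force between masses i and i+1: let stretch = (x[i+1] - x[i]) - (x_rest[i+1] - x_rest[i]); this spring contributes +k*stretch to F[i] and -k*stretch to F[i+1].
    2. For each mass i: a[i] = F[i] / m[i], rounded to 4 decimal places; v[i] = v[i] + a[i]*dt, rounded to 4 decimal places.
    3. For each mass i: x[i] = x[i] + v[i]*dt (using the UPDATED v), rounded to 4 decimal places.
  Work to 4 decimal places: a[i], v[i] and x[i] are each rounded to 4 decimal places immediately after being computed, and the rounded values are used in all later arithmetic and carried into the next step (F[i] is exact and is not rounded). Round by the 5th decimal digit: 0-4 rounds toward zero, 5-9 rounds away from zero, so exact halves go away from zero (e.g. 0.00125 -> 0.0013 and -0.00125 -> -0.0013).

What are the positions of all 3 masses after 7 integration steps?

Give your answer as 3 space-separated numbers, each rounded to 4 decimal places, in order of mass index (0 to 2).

Answer: 4.6649 10.6929 15.6424

Derivation:
Step 0: x=[5.0000 9.0000 17.0000] v=[0.0000 0.0000 0.0000]
Step 1: x=[4.9800 9.0800 16.9400] v=[-0.2000 0.8000 -0.6000]
Step 2: x=[4.9420 9.2352 16.8228] v=[-0.3800 1.5520 -1.1720]
Step 3: x=[4.8899 9.4563 16.6539] v=[-0.5214 2.2109 -1.6895]
Step 4: x=[4.8291 9.7300 16.4410] v=[-0.6081 2.7371 -2.1290]
Step 5: x=[4.7663 10.0399 16.1939] v=[-0.6279 3.0991 -2.4712]
Step 6: x=[4.7090 10.3674 15.9237] v=[-0.5732 3.2752 -2.7020]
Step 7: x=[4.6649 10.6929 15.6424] v=[-0.4415 3.2548 -2.8133]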